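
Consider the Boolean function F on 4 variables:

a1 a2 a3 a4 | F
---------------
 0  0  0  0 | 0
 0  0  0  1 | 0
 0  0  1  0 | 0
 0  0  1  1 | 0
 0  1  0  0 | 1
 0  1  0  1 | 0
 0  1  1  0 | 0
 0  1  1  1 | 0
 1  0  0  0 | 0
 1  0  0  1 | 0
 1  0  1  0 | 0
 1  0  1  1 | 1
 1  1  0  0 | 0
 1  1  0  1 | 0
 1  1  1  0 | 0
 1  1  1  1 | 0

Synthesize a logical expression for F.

F=1 on 2 inputs: (0,1,0,0), (1,0,1,1). Reading each as a conjunction of literals (¬a1·a2·¬a3·¬a4, a1·¬a2·a3·a4) and taking the OR gives the canonical DNF.

F(a1, a2, a3, a4) = (((~a1 & a2) & ~a3) & ~a4) | (((a1 & ~a2) & a3) & a4)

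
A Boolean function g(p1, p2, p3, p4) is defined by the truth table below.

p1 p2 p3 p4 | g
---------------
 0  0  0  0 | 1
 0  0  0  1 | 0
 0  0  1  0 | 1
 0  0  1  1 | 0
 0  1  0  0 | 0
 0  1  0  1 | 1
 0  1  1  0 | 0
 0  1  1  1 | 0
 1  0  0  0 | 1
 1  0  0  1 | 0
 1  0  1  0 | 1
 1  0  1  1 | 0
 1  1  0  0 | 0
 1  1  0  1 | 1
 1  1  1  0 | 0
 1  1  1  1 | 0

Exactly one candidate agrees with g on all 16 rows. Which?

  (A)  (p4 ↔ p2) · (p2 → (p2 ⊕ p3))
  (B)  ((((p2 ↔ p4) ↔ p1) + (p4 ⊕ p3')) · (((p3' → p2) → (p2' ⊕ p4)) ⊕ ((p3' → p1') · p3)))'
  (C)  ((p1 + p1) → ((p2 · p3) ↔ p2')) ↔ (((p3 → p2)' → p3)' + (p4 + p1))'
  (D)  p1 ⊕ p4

(B): at (0,0,0,0) it gives 0, but g = 1 — eliminated.
(C): at (0,1,0,0) it gives 1, but g = 0 — eliminated.
(D): at (0,0,0,0) it gives 0, but g = 1 — eliminated.
That leaves (A). Evaluating it on every row reproduces the table of g exactly.

A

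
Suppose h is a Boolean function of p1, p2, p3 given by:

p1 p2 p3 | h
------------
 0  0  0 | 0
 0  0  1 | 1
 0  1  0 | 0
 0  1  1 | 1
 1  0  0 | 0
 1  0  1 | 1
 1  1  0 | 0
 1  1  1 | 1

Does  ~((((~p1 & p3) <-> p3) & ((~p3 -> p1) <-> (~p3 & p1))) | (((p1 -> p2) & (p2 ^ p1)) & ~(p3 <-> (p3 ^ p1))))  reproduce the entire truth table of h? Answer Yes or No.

Yes

Check the formula against h row by row:
  p1=0, p2=0, p3=0: formula gives 0, h = 0 ✓
  p1=0, p2=0, p3=1: formula gives 1, h = 1 ✓
  p1=0, p2=1, p3=0: formula gives 0, h = 0 ✓
  p1=0, p2=1, p3=1: formula gives 1, h = 1 ✓
  p1=1, p2=0, p3=0: formula gives 0, h = 0 ✓
  … (the remaining 3 rows also agree.)
No disagreement on any input; they are logically equivalent.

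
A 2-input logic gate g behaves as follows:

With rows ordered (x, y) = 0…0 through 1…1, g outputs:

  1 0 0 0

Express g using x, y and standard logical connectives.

The output is 1 only when every input is 0 — NOR of all inputs.

g(x, y) = NOT (x OR y)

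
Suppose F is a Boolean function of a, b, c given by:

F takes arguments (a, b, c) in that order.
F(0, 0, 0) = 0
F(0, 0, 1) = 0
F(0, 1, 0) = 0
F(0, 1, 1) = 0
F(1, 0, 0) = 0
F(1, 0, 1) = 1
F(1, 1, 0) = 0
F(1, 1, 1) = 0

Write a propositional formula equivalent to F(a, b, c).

F is 1 on exactly one input, (1,0,1), whose minterm is a·¬b·c. So F is just that conjunction.

F(a, b, c) = (a & ~b) & c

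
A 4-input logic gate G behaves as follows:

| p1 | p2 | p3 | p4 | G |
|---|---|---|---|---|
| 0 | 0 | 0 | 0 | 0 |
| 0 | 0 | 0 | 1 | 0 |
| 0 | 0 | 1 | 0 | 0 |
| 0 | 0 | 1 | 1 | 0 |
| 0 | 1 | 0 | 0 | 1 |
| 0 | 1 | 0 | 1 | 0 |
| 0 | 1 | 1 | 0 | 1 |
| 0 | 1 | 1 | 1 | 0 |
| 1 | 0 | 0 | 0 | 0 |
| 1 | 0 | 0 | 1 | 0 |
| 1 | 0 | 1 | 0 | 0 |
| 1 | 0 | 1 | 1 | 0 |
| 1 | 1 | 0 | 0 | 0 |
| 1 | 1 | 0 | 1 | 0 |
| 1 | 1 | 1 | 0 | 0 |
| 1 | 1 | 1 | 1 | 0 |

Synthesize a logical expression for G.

G(p1, p2, p3, p4) = (((¬p1 ∧ p2) ∧ ¬p3) ∧ ¬p4) ∨ (((¬p1 ∧ p2) ∧ p3) ∧ ¬p4)

Collect the rows where G=1 — (0,1,0,0), (0,1,1,0) — and write one minterm per row: ¬p1·p2·¬p3·¬p4, ¬p1·p2·p3·¬p4. Their union (logical OR) reproduces the table exactly.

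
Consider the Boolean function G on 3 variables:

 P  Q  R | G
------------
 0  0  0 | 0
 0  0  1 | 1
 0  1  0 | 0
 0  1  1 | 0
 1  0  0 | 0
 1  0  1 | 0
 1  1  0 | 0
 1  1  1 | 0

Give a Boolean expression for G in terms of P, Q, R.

Only row (0,0,1) gives 1. That row's minterm ¬P·¬Q·R is G directly.

G(P, Q, R) = (not P and not Q) and R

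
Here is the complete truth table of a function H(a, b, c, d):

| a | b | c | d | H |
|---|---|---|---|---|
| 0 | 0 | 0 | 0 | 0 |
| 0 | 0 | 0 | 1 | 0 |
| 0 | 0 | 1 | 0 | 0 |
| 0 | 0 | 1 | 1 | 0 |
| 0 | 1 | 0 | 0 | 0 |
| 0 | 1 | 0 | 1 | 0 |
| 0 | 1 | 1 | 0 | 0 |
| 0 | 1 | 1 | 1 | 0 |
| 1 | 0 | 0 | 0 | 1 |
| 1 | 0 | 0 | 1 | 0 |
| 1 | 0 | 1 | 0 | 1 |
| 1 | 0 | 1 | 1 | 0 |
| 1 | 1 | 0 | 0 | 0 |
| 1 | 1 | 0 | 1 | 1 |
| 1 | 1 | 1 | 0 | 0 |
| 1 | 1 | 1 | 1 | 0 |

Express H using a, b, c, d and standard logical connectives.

H=1 on 3 inputs: (1,0,0,0), (1,0,1,0), (1,1,0,1). Reading each as a conjunction of literals (a·¬b·¬c·¬d, a·¬b·c·¬d, a·b·¬c·d) and taking the OR gives the canonical DNF.

H(a, b, c, d) = ((((a ∧ ¬b) ∧ ¬c) ∧ ¬d) ∨ (((a ∧ ¬b) ∧ c) ∧ ¬d)) ∨ (((a ∧ b) ∧ ¬c) ∧ d)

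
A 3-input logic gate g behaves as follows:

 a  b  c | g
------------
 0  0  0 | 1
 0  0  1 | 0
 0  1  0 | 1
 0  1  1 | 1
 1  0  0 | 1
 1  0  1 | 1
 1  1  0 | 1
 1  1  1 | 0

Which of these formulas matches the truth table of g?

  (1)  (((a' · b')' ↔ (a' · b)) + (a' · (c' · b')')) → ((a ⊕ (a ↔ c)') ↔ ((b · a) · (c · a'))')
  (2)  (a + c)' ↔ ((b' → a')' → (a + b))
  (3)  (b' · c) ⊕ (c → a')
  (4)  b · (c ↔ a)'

3

(1) disagrees with g on (0,0,0) (formula → 0, table → 1); rule it out.
(2) disagrees with g on (0,1,1) (formula → 0, table → 1); rule it out.
(4) disagrees with g on (0,0,0) (formula → 0, table → 1); rule it out.
Only (3) survives; checking it on all 8 rows confirms it matches g.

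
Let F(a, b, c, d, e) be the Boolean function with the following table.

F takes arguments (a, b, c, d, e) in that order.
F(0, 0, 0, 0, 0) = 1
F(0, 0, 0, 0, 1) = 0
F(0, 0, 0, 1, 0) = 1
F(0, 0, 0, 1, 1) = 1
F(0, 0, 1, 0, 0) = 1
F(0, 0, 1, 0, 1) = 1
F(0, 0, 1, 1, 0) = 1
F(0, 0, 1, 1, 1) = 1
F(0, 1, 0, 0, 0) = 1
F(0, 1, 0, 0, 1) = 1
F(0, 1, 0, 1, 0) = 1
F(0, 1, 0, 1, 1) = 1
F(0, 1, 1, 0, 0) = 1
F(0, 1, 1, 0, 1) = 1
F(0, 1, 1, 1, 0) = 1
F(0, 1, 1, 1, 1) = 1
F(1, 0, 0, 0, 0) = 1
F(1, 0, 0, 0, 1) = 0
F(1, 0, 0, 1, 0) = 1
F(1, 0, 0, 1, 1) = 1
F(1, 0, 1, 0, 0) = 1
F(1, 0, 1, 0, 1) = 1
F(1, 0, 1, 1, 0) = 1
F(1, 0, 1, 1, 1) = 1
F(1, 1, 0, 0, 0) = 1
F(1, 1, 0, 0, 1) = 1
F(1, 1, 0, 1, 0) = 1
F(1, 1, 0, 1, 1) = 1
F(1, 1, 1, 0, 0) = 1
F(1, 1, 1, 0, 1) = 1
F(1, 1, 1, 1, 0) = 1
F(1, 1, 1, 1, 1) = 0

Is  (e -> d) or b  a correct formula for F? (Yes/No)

Evaluate (e -> d) or b on each row and compare to F:
  a=0, b=0, c=0, d=0, e=0: formula gives 1, F = 1 ✓
  a=0, b=0, c=0, d=0, e=1: formula gives 0, F = 0 ✓
  a=0, b=0, c=0, d=1, e=0: formula gives 1, F = 1 ✓
  a=0, b=0, c=0, d=1, e=1: formula gives 1, F = 1 ✓
  …
  a=0, b=0, c=1, d=0, e=1: formula gives 0, but F = 1 ✗
A single disagreement suffices: at (0,0,1,0,1) they differ, so the formula does not compute F.

No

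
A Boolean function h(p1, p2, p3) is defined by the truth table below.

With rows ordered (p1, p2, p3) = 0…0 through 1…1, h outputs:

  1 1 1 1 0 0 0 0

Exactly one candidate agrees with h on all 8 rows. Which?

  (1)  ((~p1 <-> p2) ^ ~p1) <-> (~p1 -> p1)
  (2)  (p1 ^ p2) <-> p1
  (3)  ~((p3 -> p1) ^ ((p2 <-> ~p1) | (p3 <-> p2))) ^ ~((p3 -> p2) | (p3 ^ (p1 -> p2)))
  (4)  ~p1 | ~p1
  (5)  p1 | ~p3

4

(1) disagrees with h on (0,0,0) (formula → 0, table → 1); rule it out.
(2) disagrees with h on (0,1,0) (formula → 0, table → 1); rule it out.
(3) disagrees with h on (0,0,1) (formula → 0, table → 1); rule it out.
(5) disagrees with h on (0,0,1) (formula → 0, table → 1); rule it out.
That leaves (4). Evaluating it on every row reproduces the table of h exactly.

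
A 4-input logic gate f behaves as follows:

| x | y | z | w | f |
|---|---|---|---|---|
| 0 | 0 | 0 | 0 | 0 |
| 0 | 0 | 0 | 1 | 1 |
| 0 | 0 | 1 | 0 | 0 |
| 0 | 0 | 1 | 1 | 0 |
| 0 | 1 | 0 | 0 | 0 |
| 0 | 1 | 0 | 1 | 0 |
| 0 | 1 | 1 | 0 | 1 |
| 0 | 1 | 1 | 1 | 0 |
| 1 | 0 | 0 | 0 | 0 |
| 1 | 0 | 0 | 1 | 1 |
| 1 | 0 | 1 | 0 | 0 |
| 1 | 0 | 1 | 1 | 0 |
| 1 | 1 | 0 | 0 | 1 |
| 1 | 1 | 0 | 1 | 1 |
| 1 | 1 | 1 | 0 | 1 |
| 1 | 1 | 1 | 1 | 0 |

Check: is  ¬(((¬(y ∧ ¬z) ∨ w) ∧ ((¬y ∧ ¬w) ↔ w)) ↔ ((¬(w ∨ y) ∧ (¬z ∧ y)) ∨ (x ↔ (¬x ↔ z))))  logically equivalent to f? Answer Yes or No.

Evaluate ¬(((¬(y ∧ ¬z) ∨ w) ∧ ((¬y ∧ ¬w) ↔ w)) ↔ ((¬(w ∨ y) ∧ (¬z ∧ y)) ∨ (x ↔ (¬x ↔ z)))) on each row and compare to f:
  x=0, y=0, z=0, w=0: formula gives 1, but f = 0 ✗
Row (0,0,0,0) is a counterexample, so the formula is not equivalent to f.

No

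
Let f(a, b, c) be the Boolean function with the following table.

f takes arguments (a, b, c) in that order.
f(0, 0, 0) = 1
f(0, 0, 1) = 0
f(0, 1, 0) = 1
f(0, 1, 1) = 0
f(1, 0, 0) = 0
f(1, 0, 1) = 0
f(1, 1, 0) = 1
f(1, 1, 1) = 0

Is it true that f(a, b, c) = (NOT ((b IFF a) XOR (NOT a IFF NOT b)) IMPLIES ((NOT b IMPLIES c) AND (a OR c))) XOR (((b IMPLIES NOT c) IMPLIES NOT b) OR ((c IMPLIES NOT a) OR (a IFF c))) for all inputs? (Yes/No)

Evaluate (NOT ((b IFF a) XOR (NOT a IFF NOT b)) IMPLIES ((NOT b IMPLIES c) AND (a OR c))) XOR (((b IMPLIES NOT c) IMPLIES NOT b) OR ((c IMPLIES NOT a) OR (a IFF c))) on each row and compare to f:
  a=0, b=0, c=0: formula gives 1, f = 1 ✓
  a=0, b=0, c=1: formula gives 0, f = 0 ✓
  a=0, b=1, c=0: formula gives 1, f = 1 ✓
  a=0, b=1, c=1: formula gives 0, f = 0 ✓
  a=1, b=0, c=0: formula gives 1, but f = 0 ✗
Since they disagree at (1,0,0), the expression is not a correct formula for f.

No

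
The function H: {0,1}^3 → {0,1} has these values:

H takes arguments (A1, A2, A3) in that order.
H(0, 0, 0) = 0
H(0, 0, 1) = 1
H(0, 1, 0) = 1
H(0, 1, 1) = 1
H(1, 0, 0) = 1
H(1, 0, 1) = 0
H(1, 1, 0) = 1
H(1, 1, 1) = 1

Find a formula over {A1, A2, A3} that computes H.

H is 0 on only 2 rows — (0,0,0), (1,0,1). Writing each as a minterm (¬A1·¬A2·¬A3, A1·¬A2·A3) and OR-ing them characterizes exactly where H=0, so H is the negation of that disjunction.

H(A1, A2, A3) = not (((not A1 and not A2) and not A3) or ((A1 and not A2) and A3))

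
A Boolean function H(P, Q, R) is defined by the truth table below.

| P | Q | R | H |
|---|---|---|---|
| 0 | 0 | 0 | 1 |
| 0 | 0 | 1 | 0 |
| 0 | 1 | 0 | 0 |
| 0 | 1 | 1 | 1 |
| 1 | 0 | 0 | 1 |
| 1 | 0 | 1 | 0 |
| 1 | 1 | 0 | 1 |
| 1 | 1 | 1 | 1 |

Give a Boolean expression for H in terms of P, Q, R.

H(P, Q, R) = ~((((~P & ~Q) & R) | ((~P & Q) & ~R)) | ((P & ~Q) & R))

The 0-rows are (0,0,1), (0,1,0), (1,0,1). Take each as a conjunction (¬P·¬Q·R, ¬P·Q·¬R, P·¬Q·R), form their disjunction, and complement — that gives a formula that is 1 everywhere H is.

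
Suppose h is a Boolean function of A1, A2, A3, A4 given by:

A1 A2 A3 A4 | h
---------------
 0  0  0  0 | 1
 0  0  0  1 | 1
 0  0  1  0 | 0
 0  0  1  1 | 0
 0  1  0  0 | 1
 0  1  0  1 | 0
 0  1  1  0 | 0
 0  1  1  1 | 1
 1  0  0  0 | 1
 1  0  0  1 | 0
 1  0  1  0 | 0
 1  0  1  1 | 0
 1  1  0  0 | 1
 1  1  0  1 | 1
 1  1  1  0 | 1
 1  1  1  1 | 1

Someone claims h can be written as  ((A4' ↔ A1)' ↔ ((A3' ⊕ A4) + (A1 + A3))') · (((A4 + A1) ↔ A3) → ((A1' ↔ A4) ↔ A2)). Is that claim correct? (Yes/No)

Check the formula against h row by row:
  A1=0, A2=0, A3=0, A4=0: formula gives 0, but h = 1 ✗
Row (0,0,0,0) is a counterexample, so the formula is not equivalent to h.

No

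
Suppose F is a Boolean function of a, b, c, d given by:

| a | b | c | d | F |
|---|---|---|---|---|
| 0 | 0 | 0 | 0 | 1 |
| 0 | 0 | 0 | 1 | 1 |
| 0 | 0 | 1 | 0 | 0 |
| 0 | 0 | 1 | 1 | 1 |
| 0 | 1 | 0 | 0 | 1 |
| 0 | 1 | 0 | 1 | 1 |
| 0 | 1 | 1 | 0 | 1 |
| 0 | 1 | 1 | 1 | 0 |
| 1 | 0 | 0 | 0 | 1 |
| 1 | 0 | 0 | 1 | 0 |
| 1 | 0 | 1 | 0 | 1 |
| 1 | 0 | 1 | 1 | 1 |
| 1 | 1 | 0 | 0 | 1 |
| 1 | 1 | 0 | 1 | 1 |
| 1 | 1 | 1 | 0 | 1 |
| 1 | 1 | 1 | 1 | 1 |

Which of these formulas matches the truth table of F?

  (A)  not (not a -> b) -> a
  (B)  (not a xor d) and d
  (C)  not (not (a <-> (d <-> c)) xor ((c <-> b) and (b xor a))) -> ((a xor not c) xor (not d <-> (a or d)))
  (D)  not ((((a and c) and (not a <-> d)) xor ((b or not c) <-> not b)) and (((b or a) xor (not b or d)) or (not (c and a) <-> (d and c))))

(A) fails at (0,0,0,0): the formula yields 0, F is 1.
(B) fails at (0,0,0,0): the formula yields 0, F is 1.
(D) fails at (0,0,0,0): the formula yields 0, F is 1.
(C) is the remaining candidate, and it agrees with F on all 16 inputs.

C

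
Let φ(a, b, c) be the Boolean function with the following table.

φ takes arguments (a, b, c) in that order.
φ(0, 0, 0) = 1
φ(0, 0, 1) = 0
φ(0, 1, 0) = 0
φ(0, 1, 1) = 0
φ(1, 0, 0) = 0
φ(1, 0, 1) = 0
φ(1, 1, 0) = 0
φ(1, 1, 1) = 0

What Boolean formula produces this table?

φ(a, b, c) = ((a + b) + c)'

The output is 1 only when every input is 0 — NOR of all inputs.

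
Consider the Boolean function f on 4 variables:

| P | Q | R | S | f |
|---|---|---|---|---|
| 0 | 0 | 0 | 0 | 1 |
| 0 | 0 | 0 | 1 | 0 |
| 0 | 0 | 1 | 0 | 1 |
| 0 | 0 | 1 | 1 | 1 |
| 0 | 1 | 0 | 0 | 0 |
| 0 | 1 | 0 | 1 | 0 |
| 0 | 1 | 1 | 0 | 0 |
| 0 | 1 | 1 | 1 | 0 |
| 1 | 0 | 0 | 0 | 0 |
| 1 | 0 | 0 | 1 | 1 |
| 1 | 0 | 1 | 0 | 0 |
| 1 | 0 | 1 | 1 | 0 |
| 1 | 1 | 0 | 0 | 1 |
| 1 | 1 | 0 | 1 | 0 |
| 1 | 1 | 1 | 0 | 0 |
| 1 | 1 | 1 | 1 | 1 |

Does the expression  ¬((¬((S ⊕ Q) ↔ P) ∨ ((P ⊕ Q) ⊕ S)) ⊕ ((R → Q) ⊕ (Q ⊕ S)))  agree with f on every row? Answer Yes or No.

Check the formula against f row by row:
  P=0, Q=0, R=0, S=0: formula gives 0, but f = 1 ✗
Since they disagree at (0,0,0,0), the expression is not a correct formula for f.

No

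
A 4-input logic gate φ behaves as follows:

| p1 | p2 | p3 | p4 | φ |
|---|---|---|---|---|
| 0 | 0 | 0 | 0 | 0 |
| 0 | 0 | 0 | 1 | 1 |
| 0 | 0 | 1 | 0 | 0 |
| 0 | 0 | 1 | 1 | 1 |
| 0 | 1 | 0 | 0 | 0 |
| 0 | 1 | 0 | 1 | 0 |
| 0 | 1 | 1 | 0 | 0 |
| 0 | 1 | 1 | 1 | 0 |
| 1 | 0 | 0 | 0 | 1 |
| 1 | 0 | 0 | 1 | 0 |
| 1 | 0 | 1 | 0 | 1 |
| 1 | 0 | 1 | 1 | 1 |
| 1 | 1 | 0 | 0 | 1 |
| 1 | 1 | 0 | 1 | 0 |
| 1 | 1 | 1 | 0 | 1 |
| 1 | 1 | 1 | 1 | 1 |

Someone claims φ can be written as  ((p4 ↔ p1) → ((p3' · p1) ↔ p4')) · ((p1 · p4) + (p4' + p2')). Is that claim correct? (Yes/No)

Yes

Test each input against both φ and the formula:
  p1=0, p2=0, p3=0, p4=0: formula gives 0, φ = 0 ✓
  p1=0, p2=0, p3=0, p4=1: formula gives 1, φ = 1 ✓
  p1=0, p2=0, p3=1, p4=0: formula gives 0, φ = 0 ✓
  p1=0, p2=0, p3=1, p4=1: formula gives 1, φ = 1 ✓
  … (the remaining 12 rows also agree.)
Every row agrees, so the formula is equivalent.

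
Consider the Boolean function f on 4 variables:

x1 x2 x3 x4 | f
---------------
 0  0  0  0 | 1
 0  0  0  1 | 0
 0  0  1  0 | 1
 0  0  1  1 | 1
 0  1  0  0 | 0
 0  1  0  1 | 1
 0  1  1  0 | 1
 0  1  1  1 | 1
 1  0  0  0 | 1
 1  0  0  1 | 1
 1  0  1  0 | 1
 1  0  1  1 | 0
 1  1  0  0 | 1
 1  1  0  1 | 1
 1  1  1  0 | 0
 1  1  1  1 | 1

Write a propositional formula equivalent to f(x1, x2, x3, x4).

f is 0 on only 4 rows — (0,0,0,1), (0,1,0,0), (1,0,1,1), (1,1,1,0). Writing each as a minterm (¬x1·¬x2·¬x3·x4, ¬x1·x2·¬x3·¬x4, x1·¬x2·x3·x4, x1·x2·x3·¬x4) and OR-ing them characterizes exactly where f=0, so f is the negation of that disjunction.

f(x1, x2, x3, x4) = not ((((((not x1 and not x2) and not x3) and x4) or (((not x1 and x2) and not x3) and not x4)) or (((x1 and not x2) and x3) and x4)) or (((x1 and x2) and x3) and not x4))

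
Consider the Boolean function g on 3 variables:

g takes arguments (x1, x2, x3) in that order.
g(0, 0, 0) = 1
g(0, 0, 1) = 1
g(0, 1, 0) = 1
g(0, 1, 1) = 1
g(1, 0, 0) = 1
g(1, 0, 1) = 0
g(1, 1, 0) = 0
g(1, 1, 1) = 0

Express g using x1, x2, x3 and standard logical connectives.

The 0-rows are (1,0,1), (1,1,0), (1,1,1). Take each as a conjunction (x1·¬x2·x3, x1·x2·¬x3, x1·x2·x3), form their disjunction, and complement — that gives a formula that is 1 everywhere g is.

g(x1, x2, x3) = NOT ((((x1 AND NOT x2) AND x3) OR ((x1 AND x2) AND NOT x3)) OR ((x1 AND x2) AND x3))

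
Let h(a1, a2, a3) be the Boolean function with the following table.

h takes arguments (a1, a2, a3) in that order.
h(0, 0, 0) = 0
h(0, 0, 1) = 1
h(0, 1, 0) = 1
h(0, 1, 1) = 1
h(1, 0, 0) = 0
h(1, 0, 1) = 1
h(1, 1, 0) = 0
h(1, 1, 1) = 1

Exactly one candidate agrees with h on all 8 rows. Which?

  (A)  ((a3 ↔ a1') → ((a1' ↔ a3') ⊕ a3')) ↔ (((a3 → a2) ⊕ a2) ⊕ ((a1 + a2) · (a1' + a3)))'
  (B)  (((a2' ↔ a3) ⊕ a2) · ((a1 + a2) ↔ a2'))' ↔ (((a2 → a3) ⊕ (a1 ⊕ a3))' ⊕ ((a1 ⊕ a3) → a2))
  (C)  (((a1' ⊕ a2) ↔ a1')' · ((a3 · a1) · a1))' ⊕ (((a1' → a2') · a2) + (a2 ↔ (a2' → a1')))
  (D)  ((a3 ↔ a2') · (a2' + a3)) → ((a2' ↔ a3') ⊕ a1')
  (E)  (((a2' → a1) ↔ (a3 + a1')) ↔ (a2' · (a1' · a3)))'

E

(A): at (0,0,1) it gives 0, but h = 1 — eliminated.
(B): at (0,0,0) it gives 1, but h = 0 — eliminated.
(C): at (0,0,0) it gives 1, but h = 0 — eliminated.
(D): at (0,0,0) it gives 1, but h = 0 — eliminated.
Only (E) survives; checking it on all 8 rows confirms it matches h.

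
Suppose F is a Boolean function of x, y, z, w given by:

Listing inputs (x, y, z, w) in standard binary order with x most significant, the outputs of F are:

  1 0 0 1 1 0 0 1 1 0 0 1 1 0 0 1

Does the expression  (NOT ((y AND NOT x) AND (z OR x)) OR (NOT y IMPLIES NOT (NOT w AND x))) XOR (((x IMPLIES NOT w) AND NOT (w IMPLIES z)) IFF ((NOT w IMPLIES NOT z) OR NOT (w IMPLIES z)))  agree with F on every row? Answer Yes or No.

Test each input against both F and the formula:
  x=0, y=0, z=0, w=0: formula gives 1, F = 1 ✓
  x=0, y=0, z=0, w=1: formula gives 0, F = 0 ✓
  x=0, y=0, z=1, w=0: formula gives 0, F = 0 ✓
  x=0, y=0, z=1, w=1: formula gives 1, F = 1 ✓
  …
  x=1, y=0, z=0, w=1: formula gives 1, but F = 0 ✗
Row (1,0,0,1) is a counterexample, so the formula is not equivalent to F.

No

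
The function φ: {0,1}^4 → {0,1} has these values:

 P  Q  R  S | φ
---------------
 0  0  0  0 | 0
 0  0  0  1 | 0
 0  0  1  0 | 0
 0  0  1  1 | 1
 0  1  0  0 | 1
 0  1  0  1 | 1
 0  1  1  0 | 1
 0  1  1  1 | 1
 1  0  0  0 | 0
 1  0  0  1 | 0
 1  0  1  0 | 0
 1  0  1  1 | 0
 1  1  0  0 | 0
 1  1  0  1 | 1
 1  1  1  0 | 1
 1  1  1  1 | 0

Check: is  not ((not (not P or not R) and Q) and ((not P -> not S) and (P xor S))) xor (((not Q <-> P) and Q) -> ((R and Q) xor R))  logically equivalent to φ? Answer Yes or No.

No

Check the formula against φ row by row:
  P=0, Q=0, R=0, S=0: formula gives 0, φ = 0 ✓
  P=0, Q=0, R=0, S=1: formula gives 0, φ = 0 ✓
  P=0, Q=0, R=1, S=0: formula gives 0, φ = 0 ✓
  P=0, Q=0, R=1, S=1: formula gives 0, but φ = 1 ✗
A single disagreement suffices: at (0,0,1,1) they differ, so the formula does not compute φ.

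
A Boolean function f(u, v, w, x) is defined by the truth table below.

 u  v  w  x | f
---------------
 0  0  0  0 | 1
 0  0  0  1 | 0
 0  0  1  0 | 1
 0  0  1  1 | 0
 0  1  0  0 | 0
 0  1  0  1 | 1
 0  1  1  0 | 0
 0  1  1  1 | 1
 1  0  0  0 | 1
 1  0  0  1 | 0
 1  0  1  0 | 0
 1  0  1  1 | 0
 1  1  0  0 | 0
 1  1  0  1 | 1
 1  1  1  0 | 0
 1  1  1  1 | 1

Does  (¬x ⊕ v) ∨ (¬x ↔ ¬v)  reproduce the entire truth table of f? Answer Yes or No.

No

Test each input against both f and the formula:
  u=0, v=0, w=0, x=0: formula gives 1, f = 1 ✓
  u=0, v=0, w=0, x=1: formula gives 0, f = 0 ✓
  u=0, v=0, w=1, x=0: formula gives 1, f = 1 ✓
  u=0, v=0, w=1, x=1: formula gives 0, f = 0 ✓
  …
  u=1, v=0, w=1, x=0: formula gives 1, but f = 0 ✗
Since they disagree at (1,0,1,0), the expression is not a correct formula for f.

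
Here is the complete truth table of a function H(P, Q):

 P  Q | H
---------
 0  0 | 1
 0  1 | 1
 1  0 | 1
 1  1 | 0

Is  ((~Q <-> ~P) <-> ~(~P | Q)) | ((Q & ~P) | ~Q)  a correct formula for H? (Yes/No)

Yes

Check the formula against H row by row:
  P=0, Q=0: formula gives 1, H = 1 ✓
  P=0, Q=1: formula gives 1, H = 1 ✓
  P=1, Q=0: formula gives 1, H = 1 ✓
  P=1, Q=1: formula gives 0, H = 0 ✓
Every row agrees, so the formula is equivalent.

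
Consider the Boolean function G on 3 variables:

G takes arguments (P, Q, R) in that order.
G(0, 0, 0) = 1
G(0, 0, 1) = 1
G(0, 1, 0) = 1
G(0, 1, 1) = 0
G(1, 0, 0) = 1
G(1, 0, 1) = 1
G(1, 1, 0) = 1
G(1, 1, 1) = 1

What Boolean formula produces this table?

G(P, Q, R) = not ((not P and Q) and R)

G is 0 on exactly one input, (0,1,1), whose minterm is ¬P·Q·R. So G is the negation of that single conjunction.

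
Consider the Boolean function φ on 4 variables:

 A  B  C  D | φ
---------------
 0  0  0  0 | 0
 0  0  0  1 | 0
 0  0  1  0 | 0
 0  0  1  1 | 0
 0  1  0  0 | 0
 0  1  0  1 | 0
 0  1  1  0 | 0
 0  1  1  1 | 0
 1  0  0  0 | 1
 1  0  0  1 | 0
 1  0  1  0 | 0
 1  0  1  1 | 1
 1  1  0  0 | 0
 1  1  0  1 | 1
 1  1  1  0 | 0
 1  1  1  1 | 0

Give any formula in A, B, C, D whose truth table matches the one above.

φ(A, B, C, D) = ((((A · B') · C') · D') + (((A · B') · C) · D)) + (((A · B) · C') · D)

The 1-rows are (1,0,0,0), (1,0,1,1), (1,1,0,1). Each contributes one minterm — A·¬B·¬C·¬D; A·¬B·C·D; A·B·¬C·D — and their disjunction is a sum-of-products form of φ.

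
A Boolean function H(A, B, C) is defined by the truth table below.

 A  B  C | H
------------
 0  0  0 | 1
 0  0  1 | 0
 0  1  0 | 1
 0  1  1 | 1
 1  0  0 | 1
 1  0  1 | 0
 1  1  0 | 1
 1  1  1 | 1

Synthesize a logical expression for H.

H is 0 on only 2 rows — (0,0,1), (1,0,1). Writing each as a minterm (¬A·¬B·C, A·¬B·C) and OR-ing them characterizes exactly where H=0, so H is the negation of that disjunction.

H(A, B, C) = (((A' · B') · C) + ((A · B') · C))'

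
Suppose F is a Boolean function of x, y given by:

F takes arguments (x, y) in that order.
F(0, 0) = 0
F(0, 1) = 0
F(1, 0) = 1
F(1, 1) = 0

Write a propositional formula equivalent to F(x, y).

F(x, y) = x · y'

1 only at (1,0): x AND NOT y.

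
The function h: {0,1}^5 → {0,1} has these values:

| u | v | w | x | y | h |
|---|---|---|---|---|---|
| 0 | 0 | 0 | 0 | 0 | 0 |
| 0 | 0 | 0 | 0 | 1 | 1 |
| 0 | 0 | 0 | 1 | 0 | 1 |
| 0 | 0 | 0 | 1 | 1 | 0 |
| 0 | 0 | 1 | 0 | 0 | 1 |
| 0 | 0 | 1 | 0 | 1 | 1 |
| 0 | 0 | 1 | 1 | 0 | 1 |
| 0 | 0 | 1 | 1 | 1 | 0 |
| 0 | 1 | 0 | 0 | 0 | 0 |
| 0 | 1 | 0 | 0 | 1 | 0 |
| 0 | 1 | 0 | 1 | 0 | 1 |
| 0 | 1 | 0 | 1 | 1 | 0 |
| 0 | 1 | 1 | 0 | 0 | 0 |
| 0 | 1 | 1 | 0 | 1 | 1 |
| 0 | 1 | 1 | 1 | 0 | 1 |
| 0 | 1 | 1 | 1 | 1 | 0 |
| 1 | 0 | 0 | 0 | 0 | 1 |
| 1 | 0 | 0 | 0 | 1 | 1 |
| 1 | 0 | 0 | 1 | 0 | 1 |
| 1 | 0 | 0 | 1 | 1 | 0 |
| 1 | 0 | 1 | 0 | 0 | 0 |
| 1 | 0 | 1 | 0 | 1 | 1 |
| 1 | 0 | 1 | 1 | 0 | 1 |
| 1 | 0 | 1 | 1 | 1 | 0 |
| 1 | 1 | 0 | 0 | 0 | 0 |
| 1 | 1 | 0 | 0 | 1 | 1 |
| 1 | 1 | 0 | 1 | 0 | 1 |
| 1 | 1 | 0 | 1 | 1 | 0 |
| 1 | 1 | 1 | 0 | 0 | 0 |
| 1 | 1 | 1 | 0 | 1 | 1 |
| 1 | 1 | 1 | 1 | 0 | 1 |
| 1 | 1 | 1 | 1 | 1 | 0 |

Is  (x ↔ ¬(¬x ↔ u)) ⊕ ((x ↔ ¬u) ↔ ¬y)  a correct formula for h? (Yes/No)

No

Evaluate (x ↔ ¬(¬x ↔ u)) ⊕ ((x ↔ ¬u) ↔ ¬y) on each row and compare to h:
  u=0, v=0, w=0, x=0, y=0: formula gives 0, h = 0 ✓
  u=0, v=0, w=0, x=0, y=1: formula gives 1, h = 1 ✓
  u=0, v=0, w=0, x=1, y=0: formula gives 1, h = 1 ✓
  u=0, v=0, w=0, x=1, y=1: formula gives 0, h = 0 ✓
  u=0, v=0, w=1, x=0, y=0: formula gives 0, but h = 1 ✗
Row (0,0,1,0,0) is a counterexample, so the formula is not equivalent to h.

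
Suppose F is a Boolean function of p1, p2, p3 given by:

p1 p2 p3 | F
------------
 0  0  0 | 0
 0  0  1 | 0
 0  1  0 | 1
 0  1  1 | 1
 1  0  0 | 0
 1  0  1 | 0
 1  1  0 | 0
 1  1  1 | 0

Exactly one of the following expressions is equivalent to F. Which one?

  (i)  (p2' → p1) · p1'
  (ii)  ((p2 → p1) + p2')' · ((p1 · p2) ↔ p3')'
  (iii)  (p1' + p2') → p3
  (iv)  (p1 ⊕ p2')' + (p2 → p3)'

(ii) disagrees with F on (0,1,1) (formula → 0, table → 1); rule it out.
(iii) disagrees with F on (0,0,1) (formula → 1, table → 0); rule it out.
(iv) disagrees with F on (1,0,0) (formula → 1, table → 0); rule it out.
Only (i) survives; checking it on all 8 rows confirms it matches F.

i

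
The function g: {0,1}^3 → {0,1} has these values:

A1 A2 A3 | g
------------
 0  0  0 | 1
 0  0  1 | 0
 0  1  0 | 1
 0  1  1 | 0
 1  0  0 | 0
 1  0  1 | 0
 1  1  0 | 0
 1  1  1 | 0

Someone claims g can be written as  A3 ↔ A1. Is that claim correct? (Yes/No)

Evaluate A3 ↔ A1 on each row and compare to g:
  A1=0, A2=0, A3=0: formula gives 1, g = 1 ✓
  A1=0, A2=0, A3=1: formula gives 0, g = 0 ✓
  A1=0, A2=1, A3=0: formula gives 1, g = 1 ✓
  A1=0, A2=1, A3=1: formula gives 0, g = 0 ✓
  A1=1, A2=0, A3=0: formula gives 0, g = 0 ✓
  A1=1, A2=0, A3=1: formula gives 1, but g = 0 ✗
Since they disagree at (1,0,1), the expression is not a correct formula for g.

No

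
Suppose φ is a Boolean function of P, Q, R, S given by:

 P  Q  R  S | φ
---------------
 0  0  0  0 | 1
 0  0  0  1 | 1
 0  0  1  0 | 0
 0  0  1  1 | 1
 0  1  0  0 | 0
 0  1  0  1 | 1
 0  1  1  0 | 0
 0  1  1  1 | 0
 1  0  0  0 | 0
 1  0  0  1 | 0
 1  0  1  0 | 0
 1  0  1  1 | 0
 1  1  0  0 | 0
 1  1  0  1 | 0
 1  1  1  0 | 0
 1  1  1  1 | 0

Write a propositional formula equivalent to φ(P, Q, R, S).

Collect the rows where φ=1 — (0,0,0,0), (0,0,0,1), (0,0,1,1), (0,1,0,1) — and write one minterm per row: ¬P·¬Q·¬R·¬S, ¬P·¬Q·¬R·S, ¬P·¬Q·R·S, ¬P·Q·¬R·S. Their union (logical OR) reproduces the table exactly.

φ(P, Q, R, S) = (((((NOT P AND NOT Q) AND NOT R) AND NOT S) OR (((NOT P AND NOT Q) AND NOT R) AND S)) OR (((NOT P AND NOT Q) AND R) AND S)) OR (((NOT P AND Q) AND NOT R) AND S)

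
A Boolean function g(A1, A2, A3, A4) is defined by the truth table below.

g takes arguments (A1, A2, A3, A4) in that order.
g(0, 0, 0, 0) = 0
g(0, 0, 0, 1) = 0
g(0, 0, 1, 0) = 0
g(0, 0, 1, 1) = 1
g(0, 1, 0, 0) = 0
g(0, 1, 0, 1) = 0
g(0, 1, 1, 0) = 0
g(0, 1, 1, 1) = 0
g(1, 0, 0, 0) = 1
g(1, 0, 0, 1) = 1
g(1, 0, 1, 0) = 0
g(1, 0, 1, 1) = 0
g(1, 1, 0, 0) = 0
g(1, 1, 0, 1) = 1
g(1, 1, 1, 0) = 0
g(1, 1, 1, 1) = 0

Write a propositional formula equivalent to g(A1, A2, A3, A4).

The 1-rows are (0,0,1,1), (1,0,0,0), (1,0,0,1), (1,1,0,1). Each contributes one minterm — ¬A1·¬A2·A3·A4; A1·¬A2·¬A3·¬A4; A1·¬A2·¬A3·A4; A1·A2·¬A3·A4 — and their disjunction is a sum-of-products form of g.

g(A1, A2, A3, A4) = (((((~A1 & ~A2) & A3) & A4) | (((A1 & ~A2) & ~A3) & ~A4)) | (((A1 & ~A2) & ~A3) & A4)) | (((A1 & A2) & ~A3) & A4)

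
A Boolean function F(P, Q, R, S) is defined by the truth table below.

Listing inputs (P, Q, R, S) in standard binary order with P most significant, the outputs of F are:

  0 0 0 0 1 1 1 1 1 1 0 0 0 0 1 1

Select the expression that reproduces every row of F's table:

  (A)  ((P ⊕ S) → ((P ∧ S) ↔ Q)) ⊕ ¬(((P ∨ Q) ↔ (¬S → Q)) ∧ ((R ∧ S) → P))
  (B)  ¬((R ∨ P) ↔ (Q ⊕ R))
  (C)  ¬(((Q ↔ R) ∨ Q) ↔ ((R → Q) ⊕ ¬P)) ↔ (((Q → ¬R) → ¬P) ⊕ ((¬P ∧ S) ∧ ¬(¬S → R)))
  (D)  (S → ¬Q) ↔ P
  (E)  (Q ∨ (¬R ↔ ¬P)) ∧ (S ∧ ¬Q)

B

(A) disagrees with F on (0,0,0,0) (formula → 1, table → 0); rule it out.
(C) disagrees with F on (0,0,0,0) (formula → 1, table → 0); rule it out.
(D) disagrees with F on (0,1,0,0) (formula → 0, table → 1); rule it out.
(E) disagrees with F on (0,0,0,1) (formula → 1, table → 0); rule it out.
(B) is the remaining candidate, and it agrees with F on all 16 inputs.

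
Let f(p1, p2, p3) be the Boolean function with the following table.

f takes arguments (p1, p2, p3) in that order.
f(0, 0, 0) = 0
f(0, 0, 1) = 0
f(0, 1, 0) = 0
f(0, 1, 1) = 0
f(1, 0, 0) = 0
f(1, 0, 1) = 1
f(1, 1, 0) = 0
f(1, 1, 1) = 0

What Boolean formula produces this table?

Only row (1,0,1) gives 1. That row's minterm p1·¬p2·p3 is f directly.

f(p1, p2, p3) = (p1 · p2') · p3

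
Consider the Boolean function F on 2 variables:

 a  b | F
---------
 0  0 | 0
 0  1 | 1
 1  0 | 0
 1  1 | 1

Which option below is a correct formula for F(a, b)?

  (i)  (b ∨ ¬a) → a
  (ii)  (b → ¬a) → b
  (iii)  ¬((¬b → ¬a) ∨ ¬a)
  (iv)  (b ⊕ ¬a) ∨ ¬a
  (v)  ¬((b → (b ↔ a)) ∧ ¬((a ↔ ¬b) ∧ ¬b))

ii

(i) fails at (0,1): the formula yields 0, F is 1.
(iii) fails at (0,1): the formula yields 0, F is 1.
(iv) fails at (0,0): the formula yields 1, F is 0.
(v) fails at (1,0): the formula yields 1, F is 0.
Only (ii) survives; checking it on all 4 rows confirms it matches F.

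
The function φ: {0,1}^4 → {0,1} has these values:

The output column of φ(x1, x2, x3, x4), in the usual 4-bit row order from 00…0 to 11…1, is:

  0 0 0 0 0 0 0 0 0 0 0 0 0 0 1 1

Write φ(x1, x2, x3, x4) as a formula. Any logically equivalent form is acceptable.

Collect the rows where φ=1 — (1,1,1,0), (1,1,1,1) — and write one minterm per row: x1·x2·x3·¬x4, x1·x2·x3·x4. Their union (logical OR) reproduces the table exactly.

φ(x1, x2, x3, x4) = (((x1 · x2) · x3) · x4') + (((x1 · x2) · x3) · x4)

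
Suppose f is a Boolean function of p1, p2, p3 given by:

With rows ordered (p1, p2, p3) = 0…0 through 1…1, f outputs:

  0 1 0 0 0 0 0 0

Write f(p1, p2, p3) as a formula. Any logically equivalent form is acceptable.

Only row (0,0,1) gives 1. That row's minterm ¬p1·¬p2·p3 is f directly.

f(p1, p2, p3) = (p1' · p2') · p3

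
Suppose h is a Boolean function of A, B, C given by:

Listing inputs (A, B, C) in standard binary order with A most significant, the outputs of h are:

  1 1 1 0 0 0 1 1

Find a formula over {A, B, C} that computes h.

h(A, B, C) = not ((((not A and B) and C) or ((A and not B) and not C)) or ((A and not B) and C))

The 0-rows are (0,1,1), (1,0,0), (1,0,1). Take each as a conjunction (¬A·B·C, A·¬B·¬C, A·¬B·C), form their disjunction, and complement — that gives a formula that is 1 everywhere h is.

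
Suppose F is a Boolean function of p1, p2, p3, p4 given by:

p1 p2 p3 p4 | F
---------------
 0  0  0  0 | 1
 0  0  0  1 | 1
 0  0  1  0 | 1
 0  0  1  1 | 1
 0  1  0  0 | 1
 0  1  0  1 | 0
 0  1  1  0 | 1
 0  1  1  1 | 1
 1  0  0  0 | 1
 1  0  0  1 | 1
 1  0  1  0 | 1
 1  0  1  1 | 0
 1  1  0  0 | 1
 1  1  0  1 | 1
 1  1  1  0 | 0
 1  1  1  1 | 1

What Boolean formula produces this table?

There are just 3 zero rows: (0,1,0,1), (1,0,1,1), (1,1,1,0). Their minterms are ¬p1·p2·¬p3·p4, p1·¬p2·p3·p4, p1·p2·p3·¬p4; the OR of those covers precisely the 0-outputs, and negating it yields F.

F(p1, p2, p3, p4) = NOT (((((NOT p1 AND p2) AND NOT p3) AND p4) OR (((p1 AND NOT p2) AND p3) AND p4)) OR (((p1 AND p2) AND p3) AND NOT p4))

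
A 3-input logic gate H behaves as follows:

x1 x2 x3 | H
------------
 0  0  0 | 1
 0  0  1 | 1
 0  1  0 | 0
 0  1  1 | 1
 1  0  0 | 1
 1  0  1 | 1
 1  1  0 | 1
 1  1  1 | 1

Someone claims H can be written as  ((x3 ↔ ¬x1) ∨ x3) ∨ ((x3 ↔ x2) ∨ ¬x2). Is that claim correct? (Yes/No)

Test each input against both H and the formula:
  x1=0, x2=0, x3=0: formula gives 1, H = 1 ✓
  x1=0, x2=0, x3=1: formula gives 1, H = 1 ✓
  x1=0, x2=1, x3=0: formula gives 0, H = 0 ✓
  x1=0, x2=1, x3=1: formula gives 1, H = 1 ✓
  x1=1, x2=0, x3=0: formula gives 1, H = 1 ✓
  …and likewise for the remaining 3 rows.
No disagreement on any input; they are logically equivalent.

Yes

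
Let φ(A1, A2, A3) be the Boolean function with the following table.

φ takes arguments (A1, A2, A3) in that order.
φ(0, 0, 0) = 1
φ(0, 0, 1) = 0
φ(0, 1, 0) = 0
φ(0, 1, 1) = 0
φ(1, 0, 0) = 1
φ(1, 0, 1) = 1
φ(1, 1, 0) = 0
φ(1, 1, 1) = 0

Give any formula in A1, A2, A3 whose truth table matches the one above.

Collect the rows where φ=1 — (0,0,0), (1,0,0), (1,0,1) — and write one minterm per row: ¬A1·¬A2·¬A3, A1·¬A2·¬A3, A1·¬A2·A3. Their union (logical OR) reproduces the table exactly.

φ(A1, A2, A3) = (((not A1 and not A2) and not A3) or ((A1 and not A2) and not A3)) or ((A1 and not A2) and A3)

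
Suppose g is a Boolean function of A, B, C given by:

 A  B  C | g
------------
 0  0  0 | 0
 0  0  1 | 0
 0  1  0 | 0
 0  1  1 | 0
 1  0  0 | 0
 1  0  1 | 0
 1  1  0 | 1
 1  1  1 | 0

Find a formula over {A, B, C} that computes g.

Only row (1,1,0) gives 1. That row's minterm A·B·¬C is g directly.

g(A, B, C) = (A & B) & ~C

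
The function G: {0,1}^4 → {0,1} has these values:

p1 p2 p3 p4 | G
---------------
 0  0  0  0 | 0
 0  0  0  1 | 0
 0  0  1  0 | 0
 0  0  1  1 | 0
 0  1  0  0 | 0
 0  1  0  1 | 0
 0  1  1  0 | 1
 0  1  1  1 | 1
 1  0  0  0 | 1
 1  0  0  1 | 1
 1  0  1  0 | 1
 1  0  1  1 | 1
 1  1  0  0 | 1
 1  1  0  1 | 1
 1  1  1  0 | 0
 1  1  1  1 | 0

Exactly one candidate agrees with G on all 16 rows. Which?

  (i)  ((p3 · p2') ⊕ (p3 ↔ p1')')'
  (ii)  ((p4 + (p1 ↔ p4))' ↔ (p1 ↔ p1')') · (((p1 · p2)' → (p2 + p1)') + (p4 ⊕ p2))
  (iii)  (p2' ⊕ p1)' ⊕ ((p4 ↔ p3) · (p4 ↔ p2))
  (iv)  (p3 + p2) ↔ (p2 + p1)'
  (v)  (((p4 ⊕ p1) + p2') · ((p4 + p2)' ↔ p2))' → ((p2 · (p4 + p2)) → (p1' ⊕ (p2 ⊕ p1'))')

i

(ii) disagrees with G on (0,1,1,0) (formula → 0, table → 1); rule it out.
(iii) disagrees with G on (0,0,0,0) (formula → 1, table → 0); rule it out.
(iv) disagrees with G on (0,0,1,0) (formula → 1, table → 0); rule it out.
(v) disagrees with G on (0,0,0,0) (formula → 1, table → 0); rule it out.
Only (i) survives; checking it on all 16 rows confirms it matches G.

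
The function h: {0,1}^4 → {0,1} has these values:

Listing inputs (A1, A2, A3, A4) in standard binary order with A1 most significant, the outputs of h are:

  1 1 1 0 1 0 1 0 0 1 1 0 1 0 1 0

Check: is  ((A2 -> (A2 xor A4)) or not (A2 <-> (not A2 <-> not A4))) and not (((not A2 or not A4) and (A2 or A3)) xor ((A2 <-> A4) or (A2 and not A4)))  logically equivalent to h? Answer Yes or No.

Check the formula against h row by row:
  A1=0, A2=0, A3=0, A4=0: formula gives 0, but h = 1 ✗
Row (0,0,0,0) is a counterexample, so the formula is not equivalent to h.

No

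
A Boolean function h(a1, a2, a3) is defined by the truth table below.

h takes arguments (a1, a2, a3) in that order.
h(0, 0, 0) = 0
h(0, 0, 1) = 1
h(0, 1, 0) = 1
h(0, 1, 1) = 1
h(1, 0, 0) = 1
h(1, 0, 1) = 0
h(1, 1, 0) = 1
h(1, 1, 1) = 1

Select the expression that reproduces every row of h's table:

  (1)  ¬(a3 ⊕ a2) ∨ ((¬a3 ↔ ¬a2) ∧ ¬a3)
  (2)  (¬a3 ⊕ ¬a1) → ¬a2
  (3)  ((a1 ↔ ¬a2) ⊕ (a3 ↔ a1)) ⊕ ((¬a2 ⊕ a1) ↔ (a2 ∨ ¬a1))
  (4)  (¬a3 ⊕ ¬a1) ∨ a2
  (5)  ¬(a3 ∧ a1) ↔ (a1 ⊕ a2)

4

(1) fails at (0,0,0): the formula yields 1, h is 0.
(2) fails at (0,0,0): the formula yields 1, h is 0.
(3) fails at (0,1,0): the formula yields 0, h is 1.
(5) fails at (0,0,1): the formula yields 0, h is 1.
That leaves (4). Evaluating it on every row reproduces the table of h exactly.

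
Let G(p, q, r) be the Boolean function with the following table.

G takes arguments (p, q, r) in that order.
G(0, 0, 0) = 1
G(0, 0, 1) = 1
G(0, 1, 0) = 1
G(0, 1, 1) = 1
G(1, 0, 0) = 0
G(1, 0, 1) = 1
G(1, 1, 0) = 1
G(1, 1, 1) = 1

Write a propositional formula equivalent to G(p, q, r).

G(p, q, r) = ~((p & ~q) & ~r)

G is 0 on exactly one input, (1,0,0), whose minterm is p·¬q·¬r. So G is the negation of that single conjunction.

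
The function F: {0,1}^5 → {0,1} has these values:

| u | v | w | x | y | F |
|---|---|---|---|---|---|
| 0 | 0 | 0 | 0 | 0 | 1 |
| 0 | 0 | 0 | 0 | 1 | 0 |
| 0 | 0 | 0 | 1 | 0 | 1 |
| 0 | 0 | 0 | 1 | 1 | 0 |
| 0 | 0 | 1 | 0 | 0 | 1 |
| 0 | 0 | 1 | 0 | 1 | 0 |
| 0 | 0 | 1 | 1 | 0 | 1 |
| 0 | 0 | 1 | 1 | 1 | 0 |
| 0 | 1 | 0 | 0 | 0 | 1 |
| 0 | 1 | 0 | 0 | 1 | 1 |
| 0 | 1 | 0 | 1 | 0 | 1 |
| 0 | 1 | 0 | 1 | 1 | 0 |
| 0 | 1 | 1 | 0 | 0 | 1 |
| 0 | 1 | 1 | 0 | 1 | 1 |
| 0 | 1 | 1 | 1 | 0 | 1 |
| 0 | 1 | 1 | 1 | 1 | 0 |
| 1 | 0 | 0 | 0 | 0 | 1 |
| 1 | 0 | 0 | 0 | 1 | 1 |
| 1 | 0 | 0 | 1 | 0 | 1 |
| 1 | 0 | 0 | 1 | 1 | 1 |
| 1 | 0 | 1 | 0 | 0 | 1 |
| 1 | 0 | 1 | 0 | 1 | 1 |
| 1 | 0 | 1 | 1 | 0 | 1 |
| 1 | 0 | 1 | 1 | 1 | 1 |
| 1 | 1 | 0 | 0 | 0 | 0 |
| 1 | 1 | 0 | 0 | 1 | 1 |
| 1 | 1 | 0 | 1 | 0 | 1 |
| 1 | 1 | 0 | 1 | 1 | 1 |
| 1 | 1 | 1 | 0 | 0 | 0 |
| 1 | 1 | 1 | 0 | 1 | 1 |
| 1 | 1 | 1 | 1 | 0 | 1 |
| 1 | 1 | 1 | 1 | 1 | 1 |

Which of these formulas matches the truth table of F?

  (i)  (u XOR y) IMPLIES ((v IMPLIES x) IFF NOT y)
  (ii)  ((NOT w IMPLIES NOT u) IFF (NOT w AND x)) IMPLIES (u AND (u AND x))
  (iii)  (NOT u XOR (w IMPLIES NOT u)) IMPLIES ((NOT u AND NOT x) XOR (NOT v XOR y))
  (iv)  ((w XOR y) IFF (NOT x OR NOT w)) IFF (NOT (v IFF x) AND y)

(ii) disagrees with F on (0,0,0,0,1) (formula → 1, table → 0); rule it out.
(iii) disagrees with F on (0,0,0,0,1) (formula → 1, table → 0); rule it out.
(iv) disagrees with F on (0,0,0,1,1) (formula → 1, table → 0); rule it out.
That leaves (i). Evaluating it on every row reproduces the table of F exactly.

i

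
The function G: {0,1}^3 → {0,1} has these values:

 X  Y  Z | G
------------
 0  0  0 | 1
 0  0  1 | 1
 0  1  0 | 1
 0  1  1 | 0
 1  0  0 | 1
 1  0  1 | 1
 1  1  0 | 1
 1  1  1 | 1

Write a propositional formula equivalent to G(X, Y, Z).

G(X, Y, Z) = ((X' · Y) · Z)'

G is 0 on exactly one input, (0,1,1), whose minterm is ¬X·Y·Z. So G is the negation of that single conjunction.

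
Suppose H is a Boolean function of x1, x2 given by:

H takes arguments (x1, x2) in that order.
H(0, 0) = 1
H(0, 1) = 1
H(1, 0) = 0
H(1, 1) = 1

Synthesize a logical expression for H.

H(x1, x2) = x1 IMPLIES x2

This is x1 → x2 (false only at 1,0).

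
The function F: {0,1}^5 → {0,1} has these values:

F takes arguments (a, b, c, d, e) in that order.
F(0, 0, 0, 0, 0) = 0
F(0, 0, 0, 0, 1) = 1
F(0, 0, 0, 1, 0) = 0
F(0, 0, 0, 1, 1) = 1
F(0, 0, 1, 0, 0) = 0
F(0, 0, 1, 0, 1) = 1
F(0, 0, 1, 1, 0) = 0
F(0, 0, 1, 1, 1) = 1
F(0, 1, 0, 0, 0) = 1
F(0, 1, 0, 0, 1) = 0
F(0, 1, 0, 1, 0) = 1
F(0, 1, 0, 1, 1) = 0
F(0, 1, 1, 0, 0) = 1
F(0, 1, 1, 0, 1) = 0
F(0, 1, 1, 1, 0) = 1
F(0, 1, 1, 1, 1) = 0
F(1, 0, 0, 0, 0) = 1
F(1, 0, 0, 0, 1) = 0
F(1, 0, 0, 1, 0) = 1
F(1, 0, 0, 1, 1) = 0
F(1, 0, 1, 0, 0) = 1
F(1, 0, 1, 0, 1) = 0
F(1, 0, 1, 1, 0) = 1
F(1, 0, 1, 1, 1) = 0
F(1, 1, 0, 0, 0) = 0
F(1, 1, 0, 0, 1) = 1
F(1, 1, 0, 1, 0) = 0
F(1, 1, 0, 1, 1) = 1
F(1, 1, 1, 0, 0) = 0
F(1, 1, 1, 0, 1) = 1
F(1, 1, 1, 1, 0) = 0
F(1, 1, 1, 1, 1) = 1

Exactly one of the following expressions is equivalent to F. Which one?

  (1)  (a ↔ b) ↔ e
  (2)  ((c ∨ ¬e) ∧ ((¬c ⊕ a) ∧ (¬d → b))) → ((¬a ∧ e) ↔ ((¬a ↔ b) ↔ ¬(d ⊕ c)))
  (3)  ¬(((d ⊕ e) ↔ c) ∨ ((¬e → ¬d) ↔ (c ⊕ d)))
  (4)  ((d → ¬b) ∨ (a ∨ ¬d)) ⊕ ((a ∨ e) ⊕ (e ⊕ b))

(2) fails at (0,0,0,0,0): the formula yields 1, F is 0.
(3) fails at (0,0,0,1,0): the formula yields 1, F is 0.
(4) fails at (0,0,0,0,0): the formula yields 1, F is 0.
Only (1) survives; checking it on all 32 rows confirms it matches F.

1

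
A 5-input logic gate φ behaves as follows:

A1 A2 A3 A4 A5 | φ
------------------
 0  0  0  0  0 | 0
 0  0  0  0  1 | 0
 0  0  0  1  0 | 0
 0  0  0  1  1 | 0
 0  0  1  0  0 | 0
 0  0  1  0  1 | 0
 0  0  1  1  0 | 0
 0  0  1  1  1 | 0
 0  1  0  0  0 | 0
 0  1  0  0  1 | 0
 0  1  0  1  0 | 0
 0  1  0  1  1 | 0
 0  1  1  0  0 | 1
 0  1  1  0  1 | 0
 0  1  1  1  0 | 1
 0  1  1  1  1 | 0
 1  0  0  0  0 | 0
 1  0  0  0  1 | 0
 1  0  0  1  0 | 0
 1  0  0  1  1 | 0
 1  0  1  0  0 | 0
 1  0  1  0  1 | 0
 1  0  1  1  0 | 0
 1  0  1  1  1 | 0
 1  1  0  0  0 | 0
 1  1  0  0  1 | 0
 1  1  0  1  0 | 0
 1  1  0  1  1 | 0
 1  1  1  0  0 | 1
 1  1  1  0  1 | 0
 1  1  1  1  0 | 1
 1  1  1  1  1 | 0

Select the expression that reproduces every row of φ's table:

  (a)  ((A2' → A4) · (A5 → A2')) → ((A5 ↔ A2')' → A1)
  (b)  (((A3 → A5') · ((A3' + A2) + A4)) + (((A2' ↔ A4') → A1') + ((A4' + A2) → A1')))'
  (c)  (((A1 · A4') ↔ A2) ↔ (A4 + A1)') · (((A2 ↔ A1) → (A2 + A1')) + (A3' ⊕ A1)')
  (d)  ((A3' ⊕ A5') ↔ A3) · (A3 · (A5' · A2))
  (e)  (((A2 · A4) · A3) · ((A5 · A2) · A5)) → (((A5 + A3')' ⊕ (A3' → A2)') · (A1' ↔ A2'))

(a): at (0,0,0,0,0) it gives 1, but φ = 0 — eliminated.
(b): at (0,1,1,0,0) it gives 0, but φ = 1 — eliminated.
(c): at (0,0,0,0,0) it gives 1, but φ = 0 — eliminated.
(e): at (0,0,0,0,0) it gives 1, but φ = 0 — eliminated.
That leaves (d). Evaluating it on every row reproduces the table of φ exactly.

d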